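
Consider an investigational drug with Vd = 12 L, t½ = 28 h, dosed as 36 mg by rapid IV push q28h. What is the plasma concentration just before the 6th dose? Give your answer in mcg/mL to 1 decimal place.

2.9 mcg/mL

f = (1/2)^(τ/t½) = (1/2)^(28/28) ≈ 0.5000.
C₀ = D/Vd = 36/12 ≈ 3.000 mcg/mL.
Before the 6th dose, 5 doses have been given. Superposition: Cmin = C₀·(f + f² + … + f^5).
≈ 3.000 × (0.5000 + 0.2500 + 0.1250 + 0.0625 + 0.0313) ≈ 3.000 × 0.9688 ≈ 2.906 mcg/mL.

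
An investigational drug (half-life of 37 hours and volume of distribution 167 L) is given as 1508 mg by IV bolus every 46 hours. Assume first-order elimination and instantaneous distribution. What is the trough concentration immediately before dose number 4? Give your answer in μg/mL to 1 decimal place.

f = (1/2)^(τ/t½) = (1/2)^(46/37) ≈ 0.4224.
C₀ = D/Vd = 1508/167 ≈ 9.030 μg/mL.
Before the 4th dose, 3 doses have been given. Superposition: Cmin = C₀·(f + f² + … + f^3).
≈ 9.030 × (0.4224 + 0.1784 + 0.0754) ≈ 9.030 × 0.6762 ≈ 6.106 μg/mL.

6.1 μg/mL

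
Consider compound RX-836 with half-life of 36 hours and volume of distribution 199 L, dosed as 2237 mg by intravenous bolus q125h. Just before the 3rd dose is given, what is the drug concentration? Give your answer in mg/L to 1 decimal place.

1.1 mg/L

f = (1/2)^(τ/t½) = (1/2)^(125/36) ≈ 0.0901.
C₀ = D/Vd = 2237/199 ≈ 11.241 mg/L.
Before the 3rd dose, 2 doses have been given. Superposition: Cmin = C₀·(f + f²).
≈ 11.241 × (0.0901 + 0.0081) ≈ 11.241 × 0.0982 ≈ 1.104 mg/L.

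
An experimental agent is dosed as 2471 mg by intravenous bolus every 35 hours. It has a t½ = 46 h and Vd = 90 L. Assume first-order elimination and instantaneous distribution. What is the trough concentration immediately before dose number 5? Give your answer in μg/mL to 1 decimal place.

34.7 μg/mL

f = (1/2)^(τ/t½) = (1/2)^(35/46) ≈ 0.5901.
C₀ = D/Vd = 2471/90 ≈ 27.456 μg/mL.
Before the 5th dose, 4 doses have been given. Superposition: Cmin = C₀·(f + f² + … + f^4).
≈ 27.456 × (0.5901 + 0.3482 + 0.2055 + 0.1213) ≈ 27.456 × 1.2651 ≈ 34.735 μg/mL.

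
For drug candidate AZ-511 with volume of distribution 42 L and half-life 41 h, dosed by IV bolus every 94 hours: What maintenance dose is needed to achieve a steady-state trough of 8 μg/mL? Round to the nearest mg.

1310 mg

τ/t½ = 94/41 ≈ 2.2927, so f = (1/2)^(94/41) ≈ 0.204096.
Cmin,ss = (D/Vd)·f/(1−f), so D = Cmin,ss·Vd·(1−f)/f.
D = 8 × 42 × (1−f)/f ≈ 8 × 42 × 3.89966 ≈ 1310.29 mg.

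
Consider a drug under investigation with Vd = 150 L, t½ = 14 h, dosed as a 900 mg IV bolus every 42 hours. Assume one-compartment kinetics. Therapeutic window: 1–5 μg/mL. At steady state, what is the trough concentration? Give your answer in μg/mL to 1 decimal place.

The dosing interval is 3 half-lives, so f = 2^(−3) = 0.125.
At steady state, R = 1/(1 − 0.125) = 8/7.
Single-dose peak C₀ = D/Vd = 900/150 = 6 μg/mL.
Steady-state peak Cmax,ss = C₀·R = 6 × 8/7 ≈ 6.857 μg/mL.
Steady-state trough Cmin,ss = Cmax,ss·f ≈ 6.857 × 0.125 ≈ 0.857 μg/mL.
Trough 0.9 μg/mL vs MEC 1 μg/mL: subtherapeutic.

0.9 μg/mL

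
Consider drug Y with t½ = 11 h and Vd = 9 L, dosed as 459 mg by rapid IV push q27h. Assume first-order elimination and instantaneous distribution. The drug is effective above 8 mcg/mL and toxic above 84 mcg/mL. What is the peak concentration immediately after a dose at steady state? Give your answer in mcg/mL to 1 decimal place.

62.4 mcg/mL

Over one 27-h interval, 27/11 ≈ 2.4545 half-lives elapse, leaving f ≈ 0.1824 of each dose.
Accumulation ratio R = 1/(1 − f) ≈ 1/0.8176 ≈ 1.2231.
Each bolus raises the concentration by D/Vd = 459/9 ≈ 51.000 mcg/mL.
Steady-state peak Cmax,ss = C₀·R ≈ 51.000 × 1.2231 ≈ 62.378 mcg/mL.
Peak 62.4 mcg/mL vs MTC 84 mcg/mL: below toxic threshold.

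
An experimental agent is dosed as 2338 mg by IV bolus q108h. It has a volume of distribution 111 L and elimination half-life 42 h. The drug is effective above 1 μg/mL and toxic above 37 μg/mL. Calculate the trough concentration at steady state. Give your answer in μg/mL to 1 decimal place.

k = ln2/t½ = ln2/42 ≈ 0.016504 h⁻¹; fraction remaining f = e^(−kτ) = e^(−0.016504×108) ≈ 0.1682.
At steady state, accumulation factor R = 1/(1 − e^(−kτ)) ≈ 1.2022.
Single-dose peak C₀ = D/Vd = 2338/111 ≈ 21.063 μg/mL.
Cmax,ss = C₀/(1 − f) ≈ 21.063/0.8318 ≈ 25.322 μg/mL.
One interval later, Cmin,ss = Cmax,ss·e^(−kτ) ≈ 25.322 × 0.1682 ≈ 4.259 μg/mL.
Trough 4.3 μg/mL vs MEC 1 μg/mL: adequate.

4.3 μg/mL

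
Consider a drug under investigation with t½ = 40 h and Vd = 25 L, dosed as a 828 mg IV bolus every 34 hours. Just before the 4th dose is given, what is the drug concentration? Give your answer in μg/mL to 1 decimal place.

34.2 μg/mL

f = (1/2)^(τ/t½) = (1/2)^(34/40) ≈ 0.5548.
C₀ = D/Vd = 828/25 ≈ 33.120 μg/mL.
Before the 4th dose, 3 doses have been given. Superposition: Cmin = C₀·(f + f² + … + f^3).
≈ 33.120 × (0.5548 + 0.3078 + 0.1708) ≈ 33.120 × 1.0334 ≈ 34.226 μg/mL.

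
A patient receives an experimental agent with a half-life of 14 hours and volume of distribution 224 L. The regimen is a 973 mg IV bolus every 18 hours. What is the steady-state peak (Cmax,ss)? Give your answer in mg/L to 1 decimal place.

τ/t½ = 18/14 ≈ 1.2857, so fraction remaining f = (1/2)^(18/14) ≈ 0.4102.
Accumulation ratio R = 1/(1 − f) ≈ 1/0.5898 ≈ 1.6955.
Single-dose peak C₀ = D/Vd = 973/224 ≈ 4.344 mg/L.
Steady-state peak Cmax,ss = C₀·R ≈ 4.344 × 1.6955 ≈ 7.365 mg/L.

7.4 mg/L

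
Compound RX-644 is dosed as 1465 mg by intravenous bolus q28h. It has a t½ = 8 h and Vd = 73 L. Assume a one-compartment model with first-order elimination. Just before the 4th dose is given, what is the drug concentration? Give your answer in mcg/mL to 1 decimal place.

f = (1/2)^(τ/t½) = (1/2)^(28/8) ≈ 0.0884.
C₀ = D/Vd = 1465/73 ≈ 20.068 mcg/mL.
Before the 4th dose, 3 doses have been given. Superposition: Cmin = C₀·(f + f² + … + f^3).
≈ 20.068 × (0.0884 + 0.0078 + 0.0007) ≈ 20.068 × 0.0969 ≈ 1.945 mcg/mL.

1.9 mcg/mL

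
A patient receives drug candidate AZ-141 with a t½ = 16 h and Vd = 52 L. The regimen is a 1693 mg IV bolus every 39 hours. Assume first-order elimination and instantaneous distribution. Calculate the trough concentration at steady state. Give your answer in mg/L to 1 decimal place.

7.4 mg/L

Over one 39-h interval, 39/16 ≈ 2.4375 half-lives elapse, leaving f ≈ 0.1846 of each dose.
At steady state, accumulation factor R = 1/(1 − e^(−kτ)) ≈ 1.2264.
Single-dose peak C₀ = D/Vd = 1693/52 ≈ 32.558 mg/L.
Steady-state peak Cmax,ss = C₀·R ≈ 32.558 × 1.2264 ≈ 39.929 mg/L.
Steady-state trough Cmin,ss = Cmax,ss·f ≈ 39.929 × 0.1846 ≈ 7.371 mg/L.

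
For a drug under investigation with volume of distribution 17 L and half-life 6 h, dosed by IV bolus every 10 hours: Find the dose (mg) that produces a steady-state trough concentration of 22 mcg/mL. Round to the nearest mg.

τ/t½ = 10/6 ≈ 1.6667, so f = (1/2)^(10/6) ≈ 0.314980.
Cmin,ss = (D/Vd)·f/(1−f), so D = Cmin,ss·Vd·(1−f)/f.
D = 22 × 17 × (1−f)/f ≈ 22 × 17 × 2.17480 ≈ 813.38 mg.

813 mg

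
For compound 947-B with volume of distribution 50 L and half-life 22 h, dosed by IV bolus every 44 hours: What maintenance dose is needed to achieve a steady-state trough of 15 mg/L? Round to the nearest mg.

2250 mg

τ/t½ = 44/22 ≈ 2, so f = (1/2)^(44/22) ≈ 0.250000.
Cmin,ss = (D/Vd)·f/(1−f), so D = Cmin,ss·Vd·(1−f)/f.
D = 15 × 50 × (1−f)/f ≈ 15 × 50 × 3.00000 ≈ 2250.00 mg.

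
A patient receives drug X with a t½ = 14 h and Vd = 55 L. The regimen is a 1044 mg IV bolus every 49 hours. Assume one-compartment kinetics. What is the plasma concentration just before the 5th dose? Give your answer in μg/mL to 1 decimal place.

f = (1/2)^(τ/t½) = (1/2)^(49/14) ≈ 0.0884.
C₀ = D/Vd = 1044/55 ≈ 18.982 μg/mL.
Before the 5th dose, 4 doses have been given. Superposition: Cmin = C₀·(f + f² + … + f^4).
≈ 18.982 × (0.0884 + 0.0078 + 0.0007 + 0.0001) ≈ 18.982 × 0.0970 ≈ 1.841 μg/mL.

1.8 μg/mL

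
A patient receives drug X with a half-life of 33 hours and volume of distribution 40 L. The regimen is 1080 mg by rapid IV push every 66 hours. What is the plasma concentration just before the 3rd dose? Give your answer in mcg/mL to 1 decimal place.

f = (1/2)^(τ/t½) = (1/2)^(66/33) ≈ 0.2500.
C₀ = D/Vd = 1080/40 ≈ 27.000 mcg/mL.
Before the 3rd dose, 2 doses have been given. Superposition: Cmin = C₀·(f + f²).
≈ 27.000 × (0.2500 + 0.0625) ≈ 27.000 × 0.3125 ≈ 8.438 mcg/mL.

8.4 mcg/mL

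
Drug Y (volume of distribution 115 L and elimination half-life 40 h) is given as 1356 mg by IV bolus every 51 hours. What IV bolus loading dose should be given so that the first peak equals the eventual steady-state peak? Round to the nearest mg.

2311 mg

f = (1/2)^(51/40) ≈ 0.413225; accumulation ratio R = 1/(1−f) ≈ 1.70423.
Loading dose to hit Cmax,ss on first dose: D_load = D_maint·R ≈ 1356 × 1.70423 ≈ 2310.94 mg.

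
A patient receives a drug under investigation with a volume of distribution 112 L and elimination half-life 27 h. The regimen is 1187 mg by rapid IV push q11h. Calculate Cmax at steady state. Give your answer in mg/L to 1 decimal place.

43.1 mg/L

Over one 11-h interval, 11/27 ≈ 0.40741 half-lives elapse, leaving f ≈ 0.7540 of each dose.
At steady state, accumulation factor R = 1/(1 − e^(−kτ)) ≈ 4.0650.
Single-dose peak C₀ = D/Vd = 1187/112 ≈ 10.598 mg/L.
Steady-state peak Cmax,ss = C₀·R ≈ 10.598 × 4.0650 ≈ 43.081 mg/L.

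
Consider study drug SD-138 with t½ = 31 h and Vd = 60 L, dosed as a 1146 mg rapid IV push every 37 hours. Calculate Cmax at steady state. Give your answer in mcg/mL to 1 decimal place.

k = ln2/t½ = ln2/31 ≈ 0.022360 h⁻¹; fraction remaining f = e^(−kτ) = e^(−0.022360×37) ≈ 0.4372.
At steady state, accumulation factor R = 1/(1 − e^(−kτ)) ≈ 1.7768.
Single-dose peak C₀ = D/Vd = 1146/60 ≈ 19.100 mcg/mL.
Steady-state peak Cmax,ss = C₀·R ≈ 19.100 × 1.7768 ≈ 33.937 mcg/mL.

33.9 mcg/mL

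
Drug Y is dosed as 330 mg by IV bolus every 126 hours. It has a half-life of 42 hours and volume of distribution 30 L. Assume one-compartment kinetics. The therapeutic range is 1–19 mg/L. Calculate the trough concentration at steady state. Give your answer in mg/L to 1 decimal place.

1.6 mg/L

The dosing interval is 3 half-lives, so f = 2^(−3) = 0.125.
Accumulation ratio R = 1/(1 − f) = 1/0.875 = 8/7.
Single-dose peak C₀ = D/Vd = 330/30 = 11 mg/L.
Steady-state peak Cmax,ss = C₀·R = 11 × 8/7 ≈ 12.571 mg/L.
Steady-state trough Cmin,ss = Cmax,ss·f ≈ 12.571 × 0.125 ≈ 1.571 mg/L.
Trough 1.6 mg/L vs MEC 1 mg/L: adequate.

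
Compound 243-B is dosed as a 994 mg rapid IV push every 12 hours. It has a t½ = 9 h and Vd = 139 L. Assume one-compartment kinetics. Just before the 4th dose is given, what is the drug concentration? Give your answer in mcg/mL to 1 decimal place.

4.4 mcg/mL

f = (1/2)^(τ/t½) = (1/2)^(12/9) ≈ 0.3969.
C₀ = D/Vd = 994/139 ≈ 7.151 mcg/mL.
Before the 4th dose, 3 doses have been given. Superposition: Cmin = C₀·(f + f² + … + f^3).
≈ 7.151 × (0.3969 + 0.1575 + 0.0625) ≈ 7.151 × 0.6169 ≈ 4.411 mcg/mL.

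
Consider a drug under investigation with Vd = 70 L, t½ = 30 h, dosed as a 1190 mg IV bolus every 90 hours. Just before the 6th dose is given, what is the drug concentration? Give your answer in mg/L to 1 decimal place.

f = (1/2)^(τ/t½) = (1/2)^(90/30) ≈ 0.1250.
C₀ = D/Vd = 1190/70 ≈ 17.000 mg/L.
Before the 6th dose, 5 doses have been given. Superposition: Cmin = C₀·(f + f² + … + f^5).
≈ 17.000 × (0.1250 + 0.0156 + 0.0020 + 0.0002 + 0.0000) ≈ 17.000 × 0.1428 ≈ 2.428 mg/L.

2.4 mg/L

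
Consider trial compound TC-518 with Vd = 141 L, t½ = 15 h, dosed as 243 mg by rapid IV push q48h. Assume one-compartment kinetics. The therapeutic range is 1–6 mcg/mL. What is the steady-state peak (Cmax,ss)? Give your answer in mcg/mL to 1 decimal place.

1.9 mcg/mL

k = ln2/t½ = ln2/15 ≈ 0.046210 h⁻¹; fraction remaining f = e^(−kτ) = e^(−0.046210×48) ≈ 0.1088.
Accumulation ratio R = 1/(1 − f) ≈ 1/0.8912 ≈ 1.1221.
Single-dose peak C₀ = D/Vd = 243/141 ≈ 1.723 mcg/mL.
Steady-state peak Cmax,ss = C₀·R ≈ 1.723 × 1.1221 ≈ 1.933 mcg/mL.
Peak 1.9 mcg/mL vs MTC 6 mcg/mL: below toxic threshold.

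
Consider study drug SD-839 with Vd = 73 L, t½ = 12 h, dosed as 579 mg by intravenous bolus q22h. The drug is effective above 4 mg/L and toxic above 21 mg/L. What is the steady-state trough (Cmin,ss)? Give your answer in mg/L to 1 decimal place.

3.1 mg/L

Over one 22-h interval, 22/12 ≈ 1.8333 half-lives elapse, leaving f ≈ 0.2806 of each dose.
At steady state, accumulation factor R = 1/(1 − e^(−kτ)) ≈ 1.3900.
Single-dose peak C₀ = D/Vd = 579/73 ≈ 7.932 mg/L.
Steady-state peak Cmax,ss = C₀·R ≈ 7.932 × 1.3900 ≈ 11.025 mg/L.
One interval later, Cmin,ss = Cmax,ss·e^(−kτ) ≈ 11.025 × 0.2806 ≈ 3.094 mg/L.
Trough 3.1 mg/L vs MEC 4 mg/L: subtherapeutic.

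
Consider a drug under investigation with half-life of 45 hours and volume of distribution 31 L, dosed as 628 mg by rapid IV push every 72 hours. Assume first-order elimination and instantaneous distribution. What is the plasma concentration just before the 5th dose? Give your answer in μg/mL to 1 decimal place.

9.9 μg/mL

f = (1/2)^(τ/t½) = (1/2)^(72/45) ≈ 0.3299.
C₀ = D/Vd = 628/31 ≈ 20.258 μg/mL.
Before the 5th dose, 4 doses have been given. Superposition: Cmin = C₀·(f + f² + … + f^4).
≈ 20.258 × (0.3299 + 0.1088 + 0.0359 + 0.0118) ≈ 20.258 × 0.4864 ≈ 9.853 μg/mL.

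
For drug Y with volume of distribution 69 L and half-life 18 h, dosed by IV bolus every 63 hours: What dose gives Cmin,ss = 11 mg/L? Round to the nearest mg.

τ/t½ = 63/18 ≈ 3.5, so f = (1/2)^(63/18) ≈ 0.088388.
Cmin,ss = (D/Vd)·f/(1−f), so D = Cmin,ss·Vd·(1−f)/f.
D = 11 × 69 × (1−f)/f ≈ 11 × 69 × 10.31375 ≈ 7828.14 mg.

7828 mg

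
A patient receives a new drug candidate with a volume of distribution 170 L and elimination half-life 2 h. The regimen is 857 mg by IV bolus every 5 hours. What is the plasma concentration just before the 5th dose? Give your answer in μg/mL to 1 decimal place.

f = (1/2)^(τ/t½) = (1/2)^(5/2) ≈ 0.1768.
C₀ = D/Vd = 857/170 ≈ 5.041 μg/mL.
Before the 5th dose, 4 doses have been given. Superposition: Cmin = C₀·(f + f² + … + f^4).
≈ 5.041 × (0.1768 + 0.0313 + 0.0055 + 0.0010) ≈ 5.041 × 0.2146 ≈ 1.082 μg/mL.

1.1 μg/mL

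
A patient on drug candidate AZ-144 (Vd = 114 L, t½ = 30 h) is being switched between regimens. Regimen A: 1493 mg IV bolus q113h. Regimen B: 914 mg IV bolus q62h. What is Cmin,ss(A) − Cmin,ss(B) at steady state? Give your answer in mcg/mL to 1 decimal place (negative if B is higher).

Regimen A: f = (1/2)^(113/30) ≈ 0.0735; Cmin,ss = (1493/114)·f/(1−f) ≈ 1.039 mcg/mL.
Regimen B: f = (1/2)^(62/30) ≈ 0.2387; Cmin,ss = (914/114)·f/(1−f) ≈ 2.514 mcg/mL.
Difference ≈ 1.039 − 2.514 ≈ -1.475 mcg/mL.

-1.5 mcg/mL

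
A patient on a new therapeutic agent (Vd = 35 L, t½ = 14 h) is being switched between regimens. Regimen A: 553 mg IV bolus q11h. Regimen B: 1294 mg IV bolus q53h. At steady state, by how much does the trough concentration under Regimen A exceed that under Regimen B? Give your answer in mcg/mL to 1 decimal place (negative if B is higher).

Regimen A: f = (1/2)^(11/14) ≈ 0.5801; Cmin,ss = (553/35)·f/(1−f) ≈ 21.828 mcg/mL.
Regimen B: f = (1/2)^(53/14) ≈ 0.0725; Cmin,ss = (1294/35)·f/(1−f) ≈ 2.890 mcg/mL.
Difference ≈ 21.828 − 2.890 ≈ 18.938 mcg/mL.

18.9 mcg/mL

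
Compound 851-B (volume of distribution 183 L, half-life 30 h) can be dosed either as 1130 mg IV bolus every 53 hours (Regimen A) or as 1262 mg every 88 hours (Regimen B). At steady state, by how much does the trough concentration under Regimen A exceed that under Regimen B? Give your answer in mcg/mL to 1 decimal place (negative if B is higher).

1.5 mcg/mL

Regimen A: f = (1/2)^(53/30) ≈ 0.2939; Cmin,ss = (1130/183)·f/(1−f) ≈ 2.570 mcg/mL.
Regimen B: f = (1/2)^(88/30) ≈ 0.1309; Cmin,ss = (1262/183)·f/(1−f) ≈ 1.039 mcg/mL.
Difference ≈ 2.570 − 1.039 ≈ 1.531 mcg/mL.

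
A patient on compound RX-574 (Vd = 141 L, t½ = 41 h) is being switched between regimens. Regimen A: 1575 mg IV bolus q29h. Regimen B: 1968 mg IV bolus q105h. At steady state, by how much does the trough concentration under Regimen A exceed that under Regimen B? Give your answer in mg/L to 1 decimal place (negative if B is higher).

14.8 mg/L

Regimen A: f = (1/2)^(29/41) ≈ 0.6125; Cmin,ss = (1575/141)·f/(1−f) ≈ 17.656 mg/L.
Regimen B: f = (1/2)^(105/41) ≈ 0.1695; Cmin,ss = (1968/141)·f/(1−f) ≈ 2.849 mg/L.
Difference ≈ 17.656 − 2.849 ≈ 14.807 mg/L.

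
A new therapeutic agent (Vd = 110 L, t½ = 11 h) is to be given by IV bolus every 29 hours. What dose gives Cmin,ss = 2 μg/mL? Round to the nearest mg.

τ/t½ = 29/11 ≈ 2.6364, so f = (1/2)^(29/11) ≈ 0.160833.
Cmin,ss = (D/Vd)·f/(1−f), so D = Cmin,ss·Vd·(1−f)/f.
D = 2 × 110 × (1−f)/f ≈ 2 × 110 × 5.21763 ≈ 1147.88 mg.

1148 mg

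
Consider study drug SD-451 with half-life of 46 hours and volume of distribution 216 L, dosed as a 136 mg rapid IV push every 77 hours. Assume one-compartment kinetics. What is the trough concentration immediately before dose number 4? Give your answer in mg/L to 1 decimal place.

0.3 mg/L

f = (1/2)^(τ/t½) = (1/2)^(77/46) ≈ 0.3134.
C₀ = D/Vd = 136/216 ≈ 0.630 mg/L.
Before the 4th dose, 3 doses have been given. Superposition: Cmin = C₀·(f + f² + … + f^3).
≈ 0.630 × (0.3134 + 0.0982 + 0.0308) ≈ 0.630 × 0.4424 ≈ 0.279 mg/L.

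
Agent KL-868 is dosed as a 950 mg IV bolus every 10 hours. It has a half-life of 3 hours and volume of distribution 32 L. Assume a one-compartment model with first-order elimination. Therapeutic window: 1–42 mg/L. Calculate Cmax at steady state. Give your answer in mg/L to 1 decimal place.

33.0 mg/L

Over one 10-h interval, 10/3 ≈ 3.3333 half-lives elapse, leaving f ≈ 0.0992 of each dose.
At steady state, accumulation factor R = 1/(1 − e^(−kτ)) ≈ 1.1101.
Each bolus raises the concentration by D/Vd = 950/32 ≈ 29.688 mg/L.
Steady-state peak Cmax,ss = C₀·R ≈ 29.688 × 1.1101 ≈ 32.957 mg/L.
Peak 33.0 mg/L vs MTC 42 mg/L: below toxic threshold.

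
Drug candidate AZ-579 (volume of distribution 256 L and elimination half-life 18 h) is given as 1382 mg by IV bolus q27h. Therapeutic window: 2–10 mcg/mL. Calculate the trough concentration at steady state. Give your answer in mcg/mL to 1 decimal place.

k = ln2/t½ = ln2/18 ≈ 0.038508 h⁻¹; fraction remaining f = e^(−kτ) = e^(−0.038508×27) ≈ 0.3536.
Each bolus raises the concentration by D/Vd = 1382/256 ≈ 5.398 mcg/mL.
Steady-state trough Cmin,ss = C₀·f/(1−f) ≈ 5.398 × 0.3536/0.6464 ≈ 2.953 mcg/mL.
Trough 3.0 mcg/mL vs MEC 2 mcg/mL: adequate.

3.0 mcg/mL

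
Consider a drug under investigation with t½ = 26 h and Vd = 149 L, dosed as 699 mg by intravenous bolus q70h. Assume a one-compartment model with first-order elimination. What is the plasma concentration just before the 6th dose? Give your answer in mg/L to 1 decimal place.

0.9 mg/L

f = (1/2)^(τ/t½) = (1/2)^(70/26) ≈ 0.1547.
C₀ = D/Vd = 699/149 ≈ 4.691 mg/L.
Before the 6th dose, 5 doses have been given. Superposition: Cmin = C₀·(f + f² + … + f^5).
≈ 4.691 × (0.1547 + 0.0239 + 0.0037 + 0.0006 + 0.0001) ≈ 4.691 × 0.1830 ≈ 0.858 mg/L.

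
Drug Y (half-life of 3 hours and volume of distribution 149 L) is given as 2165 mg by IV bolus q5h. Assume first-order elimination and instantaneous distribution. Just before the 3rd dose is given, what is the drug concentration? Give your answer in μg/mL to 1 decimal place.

6.0 μg/mL

f = (1/2)^(τ/t½) = (1/2)^(5/3) ≈ 0.3150.
C₀ = D/Vd = 2165/149 ≈ 14.530 μg/mL.
Before the 3rd dose, 2 doses have been given. Superposition: Cmin = C₀·(f + f²).
≈ 14.530 × (0.3150 + 0.0992) ≈ 14.530 × 0.4142 ≈ 6.018 μg/mL.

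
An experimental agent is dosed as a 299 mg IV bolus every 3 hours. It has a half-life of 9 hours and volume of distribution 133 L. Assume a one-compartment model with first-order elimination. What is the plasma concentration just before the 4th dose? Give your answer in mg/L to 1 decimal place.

4.3 mg/L

f = (1/2)^(τ/t½) = (1/2)^(3/9) ≈ 0.7937.
C₀ = D/Vd = 299/133 ≈ 2.248 mg/L.
Before the 4th dose, 3 doses have been given. Superposition: Cmin = C₀·(f + f² + … + f^3).
≈ 2.248 × (0.7937 + 0.6300 + 0.5000) ≈ 2.248 × 1.9237 ≈ 4.324 mg/L.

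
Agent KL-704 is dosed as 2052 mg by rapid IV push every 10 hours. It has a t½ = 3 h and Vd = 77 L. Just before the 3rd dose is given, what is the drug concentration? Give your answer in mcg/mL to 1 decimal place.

f = (1/2)^(τ/t½) = (1/2)^(10/3) ≈ 0.0992.
C₀ = D/Vd = 2052/77 ≈ 26.649 mcg/mL.
Before the 3rd dose, 2 doses have been given. Superposition: Cmin = C₀·(f + f²).
≈ 26.649 × (0.0992 + 0.0098) ≈ 26.649 × 0.1090 ≈ 2.905 mcg/mL.

2.9 mcg/mL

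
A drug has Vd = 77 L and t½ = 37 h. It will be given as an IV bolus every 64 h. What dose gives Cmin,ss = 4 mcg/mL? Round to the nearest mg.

τ/t½ = 64/37 ≈ 1.7297, so f = (1/2)^(64/37) ≈ 0.301508.
Cmin,ss = (D/Vd)·f/(1−f), so D = Cmin,ss·Vd·(1−f)/f.
D = 4 × 77 × (1−f)/f ≈ 4 × 77 × 2.31666 ≈ 713.53 mg.

714 mg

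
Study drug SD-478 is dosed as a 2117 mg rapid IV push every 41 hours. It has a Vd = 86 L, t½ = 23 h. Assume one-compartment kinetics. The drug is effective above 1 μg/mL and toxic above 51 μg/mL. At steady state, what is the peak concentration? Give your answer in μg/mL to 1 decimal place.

τ/t½ = 41/23 ≈ 1.7826, so fraction remaining f = (1/2)^(41/23) ≈ 0.2907.
At steady state, accumulation factor R = 1/(1 − e^(−kτ)) ≈ 1.4098.
Single-dose peak C₀ = D/Vd = 2117/86 ≈ 24.616 μg/mL.
Steady-state peak Cmax,ss = C₀·R ≈ 24.616 × 1.4098 ≈ 34.704 μg/mL.
Peak 34.7 μg/mL vs MTC 51 μg/mL: below toxic threshold.

34.7 μg/mL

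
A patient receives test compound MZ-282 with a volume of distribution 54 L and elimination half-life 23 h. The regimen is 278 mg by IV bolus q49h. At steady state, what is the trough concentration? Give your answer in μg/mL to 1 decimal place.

1.5 μg/mL

Over one 49-h interval, 49/23 ≈ 2.1304 half-lives elapse, leaving f ≈ 0.2284 of each dose.
At steady state, accumulation factor R = 1/(1 − e^(−kτ)) ≈ 1.2960.
Each bolus raises the concentration by D/Vd = 278/54 ≈ 5.148 μg/mL.
Steady-state peak Cmax,ss = C₀·R ≈ 5.148 × 1.2960 ≈ 6.672 μg/mL.
Steady-state trough Cmin,ss = Cmax,ss·f ≈ 6.672 × 0.2284 ≈ 1.524 μg/mL.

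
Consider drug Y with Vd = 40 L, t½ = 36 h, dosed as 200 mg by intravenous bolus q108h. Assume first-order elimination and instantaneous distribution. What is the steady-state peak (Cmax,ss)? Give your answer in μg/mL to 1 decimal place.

The dosing interval is 3 half-lives, so f = 2^(−3) = 0.125.
Accumulation ratio R = 1/(1 − f) = 1/0.875 = 8/7.
Single-dose peak C₀ = D/Vd = 200/40 = 5 μg/mL.
Steady-state peak Cmax,ss = C₀·R = 5 × 8/7 ≈ 5.714 μg/mL.

5.7 μg/mL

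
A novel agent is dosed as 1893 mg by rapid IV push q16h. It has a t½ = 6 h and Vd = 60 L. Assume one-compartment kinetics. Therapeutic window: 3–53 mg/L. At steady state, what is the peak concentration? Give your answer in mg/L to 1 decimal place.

37.4 mg/L

τ/t½ = 16/6 ≈ 2.6667, so fraction remaining f = (1/2)^(16/6) ≈ 0.1575.
At steady state, accumulation factor R = 1/(1 − e^(−kτ)) ≈ 1.1869.
Single-dose peak C₀ = D/Vd = 1893/60 ≈ 31.550 mg/L.
Steady-state peak Cmax,ss = C₀·R ≈ 31.550 × 1.1869 ≈ 37.447 mg/L.
Peak 37.4 mg/L vs MTC 53 mg/L: below toxic threshold.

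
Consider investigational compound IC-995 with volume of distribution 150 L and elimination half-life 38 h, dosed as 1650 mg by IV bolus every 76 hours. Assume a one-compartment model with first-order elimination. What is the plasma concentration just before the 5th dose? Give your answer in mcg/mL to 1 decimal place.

f = (1/2)^(τ/t½) = (1/2)^(76/38) ≈ 0.2500.
C₀ = D/Vd = 1650/150 ≈ 11.000 mcg/mL.
Before the 5th dose, 4 doses have been given. Superposition: Cmin = C₀·(f + f² + … + f^4).
≈ 11.000 × (0.2500 + 0.0625 + 0.0156 + 0.0039) ≈ 11.000 × 0.3320 ≈ 3.652 mcg/mL.

3.7 mcg/mL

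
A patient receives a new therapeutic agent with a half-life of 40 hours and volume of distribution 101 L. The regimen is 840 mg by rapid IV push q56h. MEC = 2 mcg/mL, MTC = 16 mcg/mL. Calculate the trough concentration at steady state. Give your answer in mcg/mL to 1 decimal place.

k = ln2/t½ = ln2/40 ≈ 0.017329 h⁻¹; fraction remaining f = e^(−kτ) = e^(−0.017329×56) ≈ 0.3789.
Single-dose peak C₀ = D/Vd = 840/101 ≈ 8.317 mcg/mL.
Steady-state trough Cmin,ss = C₀·f/(1−f) ≈ 8.317 × 0.3789/0.6211 ≈ 5.074 mcg/mL.
Trough 5.1 mcg/mL vs MEC 2 mcg/mL: adequate.

5.1 mcg/mL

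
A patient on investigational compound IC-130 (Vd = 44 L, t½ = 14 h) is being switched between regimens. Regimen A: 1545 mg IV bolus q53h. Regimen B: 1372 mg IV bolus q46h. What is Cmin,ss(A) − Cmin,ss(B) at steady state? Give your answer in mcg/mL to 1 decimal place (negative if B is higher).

-0.8 mcg/mL

Regimen A: f = (1/2)^(53/14) ≈ 0.0725; Cmin,ss = (1545/44)·f/(1−f) ≈ 2.745 mcg/mL.
Regimen B: f = (1/2)^(46/14) ≈ 0.1025; Cmin,ss = (1372/44)·f/(1−f) ≈ 3.561 mcg/mL.
Difference ≈ 2.745 − 3.561 ≈ -0.816 mcg/mL.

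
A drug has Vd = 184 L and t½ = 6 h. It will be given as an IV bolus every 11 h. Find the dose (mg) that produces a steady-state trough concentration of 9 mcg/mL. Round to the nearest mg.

4245 mg

τ/t½ = 11/6 ≈ 1.8333, so f = (1/2)^(11/6) ≈ 0.280616.
Cmin,ss = (D/Vd)·f/(1−f), so D = Cmin,ss·Vd·(1−f)/f.
D = 9 × 184 × (1−f)/f ≈ 9 × 184 × 2.56359 ≈ 4245.31 mg.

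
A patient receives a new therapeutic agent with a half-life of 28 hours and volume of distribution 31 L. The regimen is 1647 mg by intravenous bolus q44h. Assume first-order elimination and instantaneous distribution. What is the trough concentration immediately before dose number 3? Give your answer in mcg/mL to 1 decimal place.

f = (1/2)^(τ/t½) = (1/2)^(44/28) ≈ 0.3365.
C₀ = D/Vd = 1647/31 ≈ 53.129 mcg/mL.
Before the 3rd dose, 2 doses have been given. Superposition: Cmin = C₀·(f + f²).
≈ 53.129 × (0.3365 + 0.1132) ≈ 53.129 × 0.4497 ≈ 23.892 mcg/mL.

23.9 mcg/mL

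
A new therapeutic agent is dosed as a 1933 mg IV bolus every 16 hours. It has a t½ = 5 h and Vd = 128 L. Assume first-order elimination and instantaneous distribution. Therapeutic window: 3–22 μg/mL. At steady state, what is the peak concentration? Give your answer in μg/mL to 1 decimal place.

16.9 μg/mL

τ/t½ = 16/5 ≈ 3.2, so fraction remaining f = (1/2)^(16/5) ≈ 0.1088.
At steady state, accumulation factor R = 1/(1 − e^(−kτ)) ≈ 1.1221.
Each bolus raises the concentration by D/Vd = 1933/128 ≈ 15.102 μg/mL.
Steady-state peak Cmax,ss = C₀·R ≈ 15.102 × 1.1221 ≈ 16.946 μg/mL.
Peak 16.9 μg/mL vs MTC 22 μg/mL: below toxic threshold.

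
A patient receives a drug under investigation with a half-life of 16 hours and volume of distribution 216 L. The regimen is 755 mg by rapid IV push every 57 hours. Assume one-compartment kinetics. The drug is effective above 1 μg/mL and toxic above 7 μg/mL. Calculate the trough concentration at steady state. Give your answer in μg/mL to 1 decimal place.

0.3 μg/mL

τ/t½ = 57/16 ≈ 3.5625, so fraction remaining f = (1/2)^(57/16) ≈ 0.0846.
At steady state, accumulation factor R = 1/(1 − e^(−kτ)) ≈ 1.0924.
Each bolus raises the concentration by D/Vd = 755/216 ≈ 3.495 μg/mL.
Cmax,ss = C₀/(1 − f) ≈ 3.495/0.9154 ≈ 3.818 μg/mL.
One interval later, Cmin,ss = Cmax,ss·e^(−kτ) ≈ 3.818 × 0.0846 ≈ 0.323 μg/mL.
Trough 0.3 μg/mL vs MEC 1 μg/mL: subtherapeutic.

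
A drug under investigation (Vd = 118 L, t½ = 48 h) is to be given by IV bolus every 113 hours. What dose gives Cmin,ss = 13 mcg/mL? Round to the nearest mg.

τ/t½ = 113/48 ≈ 2.3542, so f = (1/2)^(113/48) ≈ 0.195580.
Cmin,ss = (D/Vd)·f/(1−f), so D = Cmin,ss·Vd·(1−f)/f.
D = 13 × 118 × (1−f)/f ≈ 13 × 118 × 4.11300 ≈ 6309.34 mg.

6309 mg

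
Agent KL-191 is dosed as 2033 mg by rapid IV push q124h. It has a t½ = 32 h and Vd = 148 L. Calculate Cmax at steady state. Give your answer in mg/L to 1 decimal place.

14.7 mg/L

k = ln2/t½ = ln2/32 ≈ 0.021661 h⁻¹; fraction remaining f = e^(−kτ) = e^(−0.021661×124) ≈ 0.0682.
Accumulation ratio R = 1/(1 − f) ≈ 1/0.9318 ≈ 1.0732.
Each bolus raises the concentration by D/Vd = 2033/148 ≈ 13.736 mg/L.
Steady-state peak Cmax,ss = C₀·R ≈ 13.736 × 1.0732 ≈ 14.741 mg/L.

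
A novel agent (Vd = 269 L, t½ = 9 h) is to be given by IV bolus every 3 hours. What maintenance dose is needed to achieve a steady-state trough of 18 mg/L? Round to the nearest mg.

1259 mg

τ/t½ = 3/9 ≈ 0.33333, so f = (1/2)^(3/9) ≈ 0.793701.
Cmin,ss = (D/Vd)·f/(1−f), so D = Cmin,ss·Vd·(1−f)/f.
D = 18 × 269 × (1−f)/f ≈ 18 × 269 × 0.25992 ≈ 1258.53 mg.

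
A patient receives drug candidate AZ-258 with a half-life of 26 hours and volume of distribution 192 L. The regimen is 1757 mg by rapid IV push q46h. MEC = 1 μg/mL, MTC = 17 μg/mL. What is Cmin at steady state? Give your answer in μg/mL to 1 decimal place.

3.8 μg/mL

Over one 46-h interval, 46/26 ≈ 1.7692 half-lives elapse, leaving f ≈ 0.2934 of each dose.
At steady state, accumulation factor R = 1/(1 − e^(−kτ)) ≈ 1.4152.
Each bolus raises the concentration by D/Vd = 1757/192 ≈ 9.151 μg/mL.
Cmax,ss = C₀/(1 − f) ≈ 9.151/0.7066 ≈ 12.951 μg/mL.
One interval later, Cmin,ss = Cmax,ss·e^(−kτ) ≈ 12.951 × 0.2934 ≈ 3.800 μg/mL.
Trough 3.8 μg/mL vs MEC 1 μg/mL: adequate.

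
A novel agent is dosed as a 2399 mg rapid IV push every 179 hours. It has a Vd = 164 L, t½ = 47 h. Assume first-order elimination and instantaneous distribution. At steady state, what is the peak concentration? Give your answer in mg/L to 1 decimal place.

k = ln2/t½ = ln2/47 ≈ 0.014748 h⁻¹; fraction remaining f = e^(−kτ) = e^(−0.014748×179) ≈ 0.0714.
Accumulation ratio R = 1/(1 − f) ≈ 1/0.9286 ≈ 1.0769.
Each bolus raises the concentration by D/Vd = 2399/164 ≈ 14.628 mg/L.
Steady-state peak Cmax,ss = C₀·R ≈ 14.628 × 1.0769 ≈ 15.753 mg/L.

15.8 mg/L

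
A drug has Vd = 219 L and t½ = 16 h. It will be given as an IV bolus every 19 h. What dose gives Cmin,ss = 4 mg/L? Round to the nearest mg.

1119 mg

τ/t½ = 19/16 ≈ 1.1875, so f = (1/2)^(19/16) ≈ 0.439063.
Cmin,ss = (D/Vd)·f/(1−f), so D = Cmin,ss·Vd·(1−f)/f.
D = 4 × 219 × (1−f)/f ≈ 4 × 219 × 1.27758 ≈ 1119.16 mg.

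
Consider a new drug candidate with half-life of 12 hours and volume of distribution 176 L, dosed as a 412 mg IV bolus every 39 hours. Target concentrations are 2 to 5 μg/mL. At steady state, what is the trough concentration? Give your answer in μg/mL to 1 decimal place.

τ/t½ = 39/12 ≈ 3.25, so fraction remaining f = (1/2)^(39/12) ≈ 0.1051.
Each bolus raises the concentration by D/Vd = 412/176 ≈ 2.341 μg/mL.
Steady-state trough Cmin,ss = C₀·f/(1−f) ≈ 2.341 × 0.1051/0.8949 ≈ 0.275 μg/mL.
Trough 0.3 μg/mL vs MEC 2 μg/mL: subtherapeutic.

0.3 μg/mL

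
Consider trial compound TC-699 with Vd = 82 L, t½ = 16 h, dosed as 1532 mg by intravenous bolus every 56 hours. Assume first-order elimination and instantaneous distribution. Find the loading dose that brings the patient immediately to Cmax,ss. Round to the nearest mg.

f = (1/2)^(56/16) ≈ 0.088388; accumulation ratio R = 1/(1−f) ≈ 1.09696.
Loading dose to hit Cmax,ss on first dose: D_load = D_maint·R ≈ 1532 × 1.09696 ≈ 1680.54 mg.

1681 mg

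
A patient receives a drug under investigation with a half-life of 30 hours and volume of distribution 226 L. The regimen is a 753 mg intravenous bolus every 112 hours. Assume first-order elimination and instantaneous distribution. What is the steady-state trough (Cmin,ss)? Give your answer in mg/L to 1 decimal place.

τ/t½ = 112/30 ≈ 3.7333, so fraction remaining f = (1/2)^(112/30) ≈ 0.0752.
At steady state, accumulation factor R = 1/(1 − e^(−kτ)) ≈ 1.0813.
Single-dose peak C₀ = D/Vd = 753/226 ≈ 3.332 mg/L.
Cmax,ss = C₀/(1 − f) ≈ 3.332/0.9248 ≈ 3.603 mg/L.
One interval later, Cmin,ss = Cmax,ss·e^(−kτ) ≈ 3.603 × 0.0752 ≈ 0.271 mg/L.

0.3 mg/L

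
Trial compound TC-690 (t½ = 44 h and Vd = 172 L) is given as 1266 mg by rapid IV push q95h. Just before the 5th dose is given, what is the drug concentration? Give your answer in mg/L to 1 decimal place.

2.1 mg/L

f = (1/2)^(τ/t½) = (1/2)^(95/44) ≈ 0.2239.
C₀ = D/Vd = 1266/172 ≈ 7.360 mg/L.
Before the 5th dose, 4 doses have been given. Superposition: Cmin = C₀·(f + f² + … + f^4).
≈ 7.360 × (0.2239 + 0.0501 + 0.0112 + 0.0025) ≈ 7.360 × 0.2877 ≈ 2.117 mg/L.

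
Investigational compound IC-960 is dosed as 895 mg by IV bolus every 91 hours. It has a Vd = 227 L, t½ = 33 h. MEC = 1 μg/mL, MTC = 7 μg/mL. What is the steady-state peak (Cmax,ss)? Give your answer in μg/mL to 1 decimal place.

τ/t½ = 91/33 ≈ 2.7576, so fraction remaining f = (1/2)^(91/33) ≈ 0.1479.
At steady state, accumulation factor R = 1/(1 − e^(−kτ)) ≈ 1.1736.
Single-dose peak C₀ = D/Vd = 895/227 ≈ 3.943 μg/mL.
Cmax,ss = C₀/(1 − f) ≈ 3.943/0.8521 ≈ 4.627 μg/mL.
Peak 4.6 μg/mL vs MTC 7 μg/mL: below toxic threshold.

4.6 μg/mL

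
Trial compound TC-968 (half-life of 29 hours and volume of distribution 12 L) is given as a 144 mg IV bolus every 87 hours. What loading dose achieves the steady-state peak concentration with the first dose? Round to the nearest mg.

165 mg

f = (1/2)^(87/29) ≈ 0.125000; accumulation ratio R = 1/(1−f) ≈ 1.14286.
Loading dose to hit Cmax,ss on first dose: D_load = D_maint·R ≈ 144 × 1.14286 ≈ 164.57 mg.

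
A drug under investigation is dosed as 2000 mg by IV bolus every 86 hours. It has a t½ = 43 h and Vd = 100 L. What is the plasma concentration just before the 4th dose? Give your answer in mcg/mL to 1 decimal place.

6.6 mcg/mL

f = (1/2)^(τ/t½) = (1/2)^(86/43) ≈ 0.2500.
C₀ = D/Vd = 2000/100 ≈ 20.000 mcg/mL.
Before the 4th dose, 3 doses have been given. Superposition: Cmin = C₀·(f + f² + … + f^3).
≈ 20.000 × (0.2500 + 0.0625 + 0.0156) ≈ 20.000 × 0.3281 ≈ 6.562 mcg/mL.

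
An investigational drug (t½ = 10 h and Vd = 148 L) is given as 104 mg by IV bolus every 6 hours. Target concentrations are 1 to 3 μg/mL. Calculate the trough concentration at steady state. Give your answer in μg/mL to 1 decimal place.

1.4 μg/mL

τ/t½ = 6/10 ≈ 0.6, so fraction remaining f = (1/2)^(6/10) ≈ 0.6598.
Each bolus raises the concentration by D/Vd = 104/148 ≈ 0.703 μg/mL.
Steady-state trough Cmin,ss = C₀·f/(1−f) ≈ 0.703 × 0.6598/0.3402 ≈ 1.363 μg/mL.
Trough 1.4 μg/mL vs MEC 1 μg/mL: adequate.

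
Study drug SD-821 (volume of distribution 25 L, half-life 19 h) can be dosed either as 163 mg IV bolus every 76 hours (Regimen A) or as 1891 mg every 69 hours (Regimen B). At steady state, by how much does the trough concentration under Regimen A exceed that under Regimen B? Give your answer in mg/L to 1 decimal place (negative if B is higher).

Regimen A: f = (1/2)^(76/19) ≈ 0.0625; Cmin,ss = (163/25)·f/(1−f) ≈ 0.435 mg/L.
Regimen B: f = (1/2)^(69/19) ≈ 0.0807; Cmin,ss = (1891/25)·f/(1−f) ≈ 6.640 mg/L.
Difference ≈ 0.435 − 6.640 ≈ -6.205 mg/L.

-6.2 mg/L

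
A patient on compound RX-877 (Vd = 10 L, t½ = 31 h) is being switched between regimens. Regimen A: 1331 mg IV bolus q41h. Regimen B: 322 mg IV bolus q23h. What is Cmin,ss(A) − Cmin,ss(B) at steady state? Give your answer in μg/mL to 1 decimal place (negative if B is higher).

40.8 μg/mL

Regimen A: f = (1/2)^(41/31) ≈ 0.3998; Cmin,ss = (1331/10)·f/(1−f) ≈ 88.659 μg/mL.
Regimen B: f = (1/2)^(23/31) ≈ 0.5979; Cmin,ss = (322/10)·f/(1−f) ≈ 47.880 μg/mL.
Difference ≈ 88.659 − 47.880 ≈ 40.779 μg/mL.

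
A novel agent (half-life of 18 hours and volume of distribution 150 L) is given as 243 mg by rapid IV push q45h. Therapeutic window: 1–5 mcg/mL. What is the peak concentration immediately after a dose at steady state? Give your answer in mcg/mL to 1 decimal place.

2.0 mcg/mL

τ/t½ = 45/18 ≈ 2.5, so fraction remaining f = (1/2)^(45/18) ≈ 0.1768.
Accumulation ratio R = 1/(1 − f) ≈ 1/0.8232 ≈ 1.2148.
Single-dose peak C₀ = D/Vd = 243/150 ≈ 1.620 mcg/mL.
Steady-state peak Cmax,ss = C₀·R ≈ 1.620 × 1.2148 ≈ 1.968 mcg/mL.
Peak 2.0 mcg/mL vs MTC 5 mcg/mL: below toxic threshold.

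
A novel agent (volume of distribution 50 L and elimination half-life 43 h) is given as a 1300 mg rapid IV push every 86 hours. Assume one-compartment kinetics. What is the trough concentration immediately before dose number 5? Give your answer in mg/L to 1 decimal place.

f = (1/2)^(τ/t½) = (1/2)^(86/43) ≈ 0.2500.
C₀ = D/Vd = 1300/50 ≈ 26.000 mg/L.
Before the 5th dose, 4 doses have been given. Superposition: Cmin = C₀·(f + f² + … + f^4).
≈ 26.000 × (0.2500 + 0.0625 + 0.0156 + 0.0039) ≈ 26.000 × 0.3320 ≈ 8.632 mg/L.

8.6 mg/L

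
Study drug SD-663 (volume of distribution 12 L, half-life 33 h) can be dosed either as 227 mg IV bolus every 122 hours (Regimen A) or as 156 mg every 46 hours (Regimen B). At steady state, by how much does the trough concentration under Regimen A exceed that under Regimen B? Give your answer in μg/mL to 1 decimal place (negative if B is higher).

-6.4 μg/mL

Regimen A: f = (1/2)^(122/33) ≈ 0.0771; Cmin,ss = (227/12)·f/(1−f) ≈ 1.580 μg/mL.
Regimen B: f = (1/2)^(46/33) ≈ 0.3805; Cmin,ss = (156/12)·f/(1−f) ≈ 7.985 μg/mL.
Difference ≈ 1.580 − 7.985 ≈ -6.405 μg/mL.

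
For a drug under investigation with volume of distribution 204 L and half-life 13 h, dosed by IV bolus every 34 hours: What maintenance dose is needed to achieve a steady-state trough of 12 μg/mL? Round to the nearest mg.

12553 mg

τ/t½ = 34/13 ≈ 2.6154, so f = (1/2)^(34/13) ≈ 0.163189.
Cmin,ss = (D/Vd)·f/(1−f), so D = Cmin,ss·Vd·(1−f)/f.
D = 12 × 204 × (1−f)/f ≈ 12 × 204 × 5.12786 ≈ 12553.00 mg.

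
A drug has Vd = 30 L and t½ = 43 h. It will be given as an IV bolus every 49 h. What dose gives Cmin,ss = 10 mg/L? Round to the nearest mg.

τ/t½ = 49/43 ≈ 1.1395, so f = (1/2)^(49/43) ≈ 0.453906.
Cmin,ss = (D/Vd)·f/(1−f), so D = Cmin,ss·Vd·(1−f)/f.
D = 10 × 30 × (1−f)/f ≈ 10 × 30 × 1.20310 ≈ 360.93 mg.

361 mg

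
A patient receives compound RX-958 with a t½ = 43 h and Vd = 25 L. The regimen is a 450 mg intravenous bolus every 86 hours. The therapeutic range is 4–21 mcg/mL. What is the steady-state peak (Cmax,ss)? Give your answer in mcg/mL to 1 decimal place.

τ = 86 h = 2 half-lives, so f = (1/2)^2 = 0.25.
At steady state, R = 1/(1 − 0.25) = 4/3.
Single-dose peak C₀ = D/Vd = 450/25 = 18 mcg/mL.
Steady-state peak Cmax,ss = C₀·R = 18 × 4/3 ≈ 24.000 mcg/mL.
Peak 24.0 mcg/mL vs MTC 21 mcg/mL: exceeds toxic threshold.

24.0 mcg/mL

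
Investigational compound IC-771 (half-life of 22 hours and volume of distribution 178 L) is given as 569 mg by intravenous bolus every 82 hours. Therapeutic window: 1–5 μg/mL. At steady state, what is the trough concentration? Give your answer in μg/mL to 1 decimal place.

Over one 82-h interval, 82/22 ≈ 3.7273 half-lives elapse, leaving f ≈ 0.0755 of each dose.
Single-dose peak C₀ = D/Vd = 569/178 ≈ 3.197 μg/mL.
Steady-state trough Cmin,ss = C₀·f/(1−f) ≈ 3.197 × 0.0755/0.9245 ≈ 0.261 μg/mL.
Trough 0.3 μg/mL vs MEC 1 μg/mL: subtherapeutic.

0.3 μg/mL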